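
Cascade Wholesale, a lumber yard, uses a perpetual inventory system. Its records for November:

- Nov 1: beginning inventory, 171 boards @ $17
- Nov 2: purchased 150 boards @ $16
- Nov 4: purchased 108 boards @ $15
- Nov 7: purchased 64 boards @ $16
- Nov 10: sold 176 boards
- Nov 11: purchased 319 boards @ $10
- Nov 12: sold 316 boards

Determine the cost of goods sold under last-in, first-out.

COGS = $5,868

Nov 10, 176 sold [LIFO — newest first]: 64 @ $16 + 108 @ $15 + 4 @ $16 = $2,708
Nov 12, 316 sold [LIFO — newest first]: 316 @ $10 = $3,160
Total COGS = $2,708 + $3,160 = $5,868
Ending inventory: 171 @ $17 + 146 @ $16 + 3 @ $10 = $5,273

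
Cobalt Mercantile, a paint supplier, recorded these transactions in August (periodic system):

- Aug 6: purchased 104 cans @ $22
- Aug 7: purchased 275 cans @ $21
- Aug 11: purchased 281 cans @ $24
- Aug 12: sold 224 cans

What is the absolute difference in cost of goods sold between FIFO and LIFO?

$568

FIFO COGS: 104 @ $22 + 120 @ $21 = $4,808
LIFO COGS: 224 @ $24 = $5,376
Difference = |$4,808 − $5,376| = $568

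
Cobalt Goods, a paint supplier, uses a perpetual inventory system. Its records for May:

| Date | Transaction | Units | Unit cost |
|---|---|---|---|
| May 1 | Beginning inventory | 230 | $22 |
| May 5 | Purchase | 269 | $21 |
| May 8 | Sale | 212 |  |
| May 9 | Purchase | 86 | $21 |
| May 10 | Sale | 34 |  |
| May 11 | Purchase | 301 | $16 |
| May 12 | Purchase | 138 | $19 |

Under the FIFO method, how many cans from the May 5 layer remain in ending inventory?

253

May 8, 212 sold [FIFO — oldest first]: 212 @ $22 = $4,664
May 10, 34 sold [FIFO — oldest first]: 18 @ $22 + 16 @ $21 = $732
Total COGS = $4,664 + $732 = $5,396
Ending inventory: 253 @ $21 + 86 @ $21 + 301 @ $16 + 138 @ $19 = $14,557
Check: goods available $19,953 = COGS $5,396 + ending $14,557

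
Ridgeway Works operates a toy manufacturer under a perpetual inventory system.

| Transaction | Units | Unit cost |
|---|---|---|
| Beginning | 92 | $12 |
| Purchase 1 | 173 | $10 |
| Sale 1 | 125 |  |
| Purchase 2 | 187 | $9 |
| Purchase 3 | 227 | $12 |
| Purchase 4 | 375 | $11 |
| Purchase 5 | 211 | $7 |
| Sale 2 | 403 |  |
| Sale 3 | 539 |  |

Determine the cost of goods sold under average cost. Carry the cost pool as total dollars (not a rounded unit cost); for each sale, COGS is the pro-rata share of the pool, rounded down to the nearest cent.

COGS = $10,844.55

After Beginning: 92 on hand, pool $1,104.00 (≈ $12.0000 each)
After Purchase 1: 265 on hand, pool $2,834.00 (≈ $10.6943 each)
Sale 1, sell 125: 125/265 × $2,834.00 → $1,336.79
After Purchase 2: 327 on hand, pool $3,180.21 (≈ $9.7254 each)
After Purchase 3: 554 on hand, pool $5,904.21 (≈ $10.6574 each)
After Purchase 4: 929 on hand, pool $10,029.21 (≈ $10.7957 each)
After Purchase 5: 1140 on hand, pool $11,506.21 (≈ $10.0932 each)
Sale 2, sell 403: 403/1140 × $11,506.21 → $4,067.54
Sale 3, sell 539: 539/737 × $7,438.67 → $5,440.22
Total COGS = $1,336.79 + $4,067.54 + $5,440.22 = $10,844.55
Ending inventory (cost pool remaining) = $1,998.45
Check: goods available $12,843.00 = COGS $10,844.55 + ending $1,998.45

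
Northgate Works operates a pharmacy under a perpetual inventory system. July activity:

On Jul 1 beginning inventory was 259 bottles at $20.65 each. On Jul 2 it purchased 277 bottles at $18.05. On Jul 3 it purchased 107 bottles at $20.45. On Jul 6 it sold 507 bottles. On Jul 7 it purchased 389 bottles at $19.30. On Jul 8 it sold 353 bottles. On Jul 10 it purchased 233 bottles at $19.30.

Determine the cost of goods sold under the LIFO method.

Jul 6, 507 sold [LIFO — newest first]: 107 @ $20.45 + 277 @ $18.05 + 123 @ $20.65 = $9,727.95
Jul 8, 353 sold [LIFO — newest first]: 353 @ $19.30 = $6,812.90
Total COGS = $9,727.95 + $6,812.90 = $16,540.85
Ending inventory: 136 @ $20.65 + 36 @ $19.30 + 233 @ $19.30 = $8,000.10

COGS = $16,540.85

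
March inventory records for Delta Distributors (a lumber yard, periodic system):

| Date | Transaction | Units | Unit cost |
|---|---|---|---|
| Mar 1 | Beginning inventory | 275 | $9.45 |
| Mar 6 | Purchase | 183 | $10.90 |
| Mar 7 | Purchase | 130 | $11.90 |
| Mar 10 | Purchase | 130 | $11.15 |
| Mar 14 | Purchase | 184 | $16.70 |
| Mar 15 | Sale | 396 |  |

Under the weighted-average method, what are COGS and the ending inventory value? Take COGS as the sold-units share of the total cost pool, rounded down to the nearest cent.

Mar 15, sell 396: 396/902 × $10,662.75 → $4,681.20
Ending inventory (cost pool remaining) = $5,981.55

COGS = $4,681.20; ending inventory = $5,981.55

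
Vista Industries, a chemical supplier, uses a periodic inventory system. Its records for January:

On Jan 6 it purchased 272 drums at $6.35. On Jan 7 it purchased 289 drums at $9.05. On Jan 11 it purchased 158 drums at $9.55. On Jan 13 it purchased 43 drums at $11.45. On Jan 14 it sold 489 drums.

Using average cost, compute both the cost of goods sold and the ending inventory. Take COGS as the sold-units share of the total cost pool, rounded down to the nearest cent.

COGS = $4,071.08; ending inventory = $2,272.82

Jan 14, sell 489: 489/762 × $6,343.90 → $4,071.08
Ending inventory (cost pool remaining) = $2,272.82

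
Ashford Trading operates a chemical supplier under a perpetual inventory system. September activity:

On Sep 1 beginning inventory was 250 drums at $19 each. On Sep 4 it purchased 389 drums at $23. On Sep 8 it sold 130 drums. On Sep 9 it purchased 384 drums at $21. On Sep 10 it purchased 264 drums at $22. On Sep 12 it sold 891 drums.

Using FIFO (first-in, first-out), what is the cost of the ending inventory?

Ending inventory = $5,850

Sep 8, 130 sold [FIFO — oldest first]: 130 @ $19 = $2,470
Sep 12, 891 sold [FIFO — oldest first]: 120 @ $19 + 389 @ $23 + 382 @ $21 = $19,249
Total COGS = $2,470 + $19,249 = $21,719
Ending inventory: 2 @ $21 + 264 @ $22 = $5,850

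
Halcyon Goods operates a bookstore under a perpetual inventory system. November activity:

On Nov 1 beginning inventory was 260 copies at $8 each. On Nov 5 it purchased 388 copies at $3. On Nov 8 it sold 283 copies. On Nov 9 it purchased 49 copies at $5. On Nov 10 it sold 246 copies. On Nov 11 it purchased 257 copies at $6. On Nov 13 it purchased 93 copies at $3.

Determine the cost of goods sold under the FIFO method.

COGS = $2,887

Nov 8, 283 sold [FIFO — oldest first]: 260 @ $8 + 23 @ $3 = $2,149
Nov 10, 246 sold [FIFO — oldest first]: 246 @ $3 = $738
Total COGS = $2,149 + $738 = $2,887
Ending inventory: 119 @ $3 + 49 @ $5 + 257 @ $6 + 93 @ $3 = $2,423
Check: goods available $5,310 = COGS $2,887 + ending $2,423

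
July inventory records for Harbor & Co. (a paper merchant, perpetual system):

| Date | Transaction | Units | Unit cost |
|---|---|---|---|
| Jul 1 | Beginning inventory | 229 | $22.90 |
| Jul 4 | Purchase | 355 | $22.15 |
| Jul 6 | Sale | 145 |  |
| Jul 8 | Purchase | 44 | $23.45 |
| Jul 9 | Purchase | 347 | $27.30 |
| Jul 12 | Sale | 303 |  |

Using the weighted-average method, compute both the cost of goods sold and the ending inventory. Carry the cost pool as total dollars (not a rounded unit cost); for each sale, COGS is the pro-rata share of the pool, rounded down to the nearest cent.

COGS = $10,686.23; ending inventory = $12,926.02

After Jul 1: 229 on hand, pool $5,244.10 (≈ $22.9000 each)
After Jul 4: 584 on hand, pool $13,107.35 (≈ $22.4441 each)
Jul 6, sell 145: 145/584 × $13,107.35 → $3,254.39
After Jul 8: 483 on hand, pool $10,884.76 (≈ $22.5357 each)
After Jul 9: 830 on hand, pool $20,357.86 (≈ $24.5275 each)
Jul 12, sell 303: 303/830 × $20,357.86 → $7,431.84
Total COGS = $3,254.39 + $7,431.84 = $10,686.23
Ending inventory (cost pool remaining) = $12,926.02
Check: goods available $23,612.25 = COGS $10,686.23 + ending $12,926.02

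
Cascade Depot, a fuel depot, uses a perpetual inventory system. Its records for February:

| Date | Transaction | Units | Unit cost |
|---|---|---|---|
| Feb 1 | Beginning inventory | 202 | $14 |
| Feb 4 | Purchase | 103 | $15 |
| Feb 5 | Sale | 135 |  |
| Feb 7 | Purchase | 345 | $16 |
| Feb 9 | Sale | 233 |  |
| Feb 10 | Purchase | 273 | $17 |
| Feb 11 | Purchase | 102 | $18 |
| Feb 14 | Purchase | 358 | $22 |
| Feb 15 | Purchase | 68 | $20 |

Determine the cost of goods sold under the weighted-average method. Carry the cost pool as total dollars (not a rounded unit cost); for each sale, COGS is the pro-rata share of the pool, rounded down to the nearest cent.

After Feb 1: 202 on hand, pool $2,828.00 (≈ $14.0000 each)
After Feb 4: 305 on hand, pool $4,373.00 (≈ $14.3377 each)
Feb 5, sell 135: 135/305 × $4,373.00 → $1,935.59
After Feb 7: 515 on hand, pool $7,957.41 (≈ $15.4513 each)
Feb 9, sell 233: 233/515 × $7,957.41 → $3,600.14
After Feb 10: 555 on hand, pool $8,998.27 (≈ $16.2131 each)
After Feb 11: 657 on hand, pool $10,834.27 (≈ $16.4905 each)
After Feb 14: 1015 on hand, pool $18,710.27 (≈ $18.4338 each)
After Feb 15: 1083 on hand, pool $20,070.27 (≈ $18.5321 each)
Total COGS = $1,935.59 + $3,600.14 = $5,535.73
Ending inventory (cost pool remaining) = $20,070.27

COGS = $5,535.73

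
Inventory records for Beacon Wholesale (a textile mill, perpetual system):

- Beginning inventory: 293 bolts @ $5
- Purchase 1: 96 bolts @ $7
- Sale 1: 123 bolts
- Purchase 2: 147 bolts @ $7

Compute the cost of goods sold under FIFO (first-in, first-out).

Sale 1 (123) [FIFO — oldest first]: 123 @ $5 = $615
Ending inventory: 170 @ $5 + 96 @ $7 + 147 @ $7 = $2,551
Check: goods available $3,166 = COGS $615 + ending $2,551

COGS = $615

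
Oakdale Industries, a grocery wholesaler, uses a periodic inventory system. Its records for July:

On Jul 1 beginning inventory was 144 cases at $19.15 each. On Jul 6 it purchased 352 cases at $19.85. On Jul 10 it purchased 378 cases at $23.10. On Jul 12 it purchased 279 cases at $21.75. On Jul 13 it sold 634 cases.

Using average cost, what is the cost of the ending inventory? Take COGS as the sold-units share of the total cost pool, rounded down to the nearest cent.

Jul 13, sell 634: 634/1153 × $24,544.85 → $13,496.47
Ending inventory (cost pool remaining) = $11,048.38

Ending inventory = $11,048.38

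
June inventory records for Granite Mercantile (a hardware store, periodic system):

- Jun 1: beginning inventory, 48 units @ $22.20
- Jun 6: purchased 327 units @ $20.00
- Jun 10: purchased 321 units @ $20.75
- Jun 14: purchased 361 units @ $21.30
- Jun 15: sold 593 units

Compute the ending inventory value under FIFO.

Ending inventory = $9,826.55

Jun 15, 593 sold [FIFO — oldest first]: 48 @ $22.20 + 327 @ $20.00 + 218 @ $20.75 = $12,129.10
Ending inventory: 103 @ $20.75 + 361 @ $21.30 = $9,826.55
Check: goods available $21,955.65 = COGS $12,129.10 + ending $9,826.55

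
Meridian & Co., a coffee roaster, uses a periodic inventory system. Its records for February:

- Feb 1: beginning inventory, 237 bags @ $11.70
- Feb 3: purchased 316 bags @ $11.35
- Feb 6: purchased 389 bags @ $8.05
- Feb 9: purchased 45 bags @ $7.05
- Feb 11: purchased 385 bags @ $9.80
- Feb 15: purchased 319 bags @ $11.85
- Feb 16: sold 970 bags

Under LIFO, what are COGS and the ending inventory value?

Feb 16, 970 sold [LIFO — newest first]: 319 @ $11.85 + 385 @ $9.80 + 45 @ $7.05 + 221 @ $8.05 = $9,649.45
Ending inventory: 237 @ $11.70 + 316 @ $11.35 + 168 @ $8.05 = $7,711.90
Check: goods available $17,361.35 = COGS $9,649.45 + ending $7,711.90

COGS = $9,649.45; ending inventory = $7,711.90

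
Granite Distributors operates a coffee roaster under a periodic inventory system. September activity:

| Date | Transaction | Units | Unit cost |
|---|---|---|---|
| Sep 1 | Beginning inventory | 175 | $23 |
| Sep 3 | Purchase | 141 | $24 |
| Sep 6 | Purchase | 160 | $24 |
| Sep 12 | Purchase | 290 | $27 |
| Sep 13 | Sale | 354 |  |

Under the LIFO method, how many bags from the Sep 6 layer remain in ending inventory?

96

Sep 13, 354 sold [LIFO — newest first]: 290 @ $27 + 64 @ $24 = $9,366
Ending inventory: 175 @ $23 + 141 @ $24 + 96 @ $24 = $9,713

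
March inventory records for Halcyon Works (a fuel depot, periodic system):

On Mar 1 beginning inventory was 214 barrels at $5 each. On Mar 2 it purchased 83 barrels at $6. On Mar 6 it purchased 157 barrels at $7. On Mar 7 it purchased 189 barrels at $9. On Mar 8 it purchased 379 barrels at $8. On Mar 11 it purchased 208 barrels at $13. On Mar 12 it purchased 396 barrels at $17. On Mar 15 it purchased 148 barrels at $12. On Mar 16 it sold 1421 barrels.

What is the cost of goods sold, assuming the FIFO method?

COGS = $13,351

Mar 16, 1421 sold [FIFO — oldest first]: 214 @ $5 + 83 @ $6 + 157 @ $7 + 189 @ $9 + 379 @ $8 + 208 @ $13 + 191 @ $17 = $13,351
Ending inventory: 205 @ $17 + 148 @ $12 = $5,261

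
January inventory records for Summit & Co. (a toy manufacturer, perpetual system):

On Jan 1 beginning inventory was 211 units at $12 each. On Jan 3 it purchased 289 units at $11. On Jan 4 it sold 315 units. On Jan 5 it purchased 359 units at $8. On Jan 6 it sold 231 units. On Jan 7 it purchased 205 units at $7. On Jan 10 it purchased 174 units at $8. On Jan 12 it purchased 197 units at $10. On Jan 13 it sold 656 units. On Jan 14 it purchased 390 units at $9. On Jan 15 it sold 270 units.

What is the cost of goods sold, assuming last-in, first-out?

Jan 4, 315 sold [LIFO — newest first]: 289 @ $11 + 26 @ $12 = $3,491
Jan 6, 231 sold [LIFO — newest first]: 231 @ $8 = $1,848
Jan 13, 656 sold [LIFO — newest first]: 197 @ $10 + 174 @ $8 + 205 @ $7 + 80 @ $8 = $5,437
Jan 15, 270 sold [LIFO — newest first]: 270 @ $9 = $2,430
Total COGS = $3,491 + $1,848 + $5,437 + $2,430 = $13,206
Ending inventory: 185 @ $12 + 48 @ $8 + 120 @ $9 = $3,684
Check: goods available $16,890 = COGS $13,206 + ending $3,684

COGS = $13,206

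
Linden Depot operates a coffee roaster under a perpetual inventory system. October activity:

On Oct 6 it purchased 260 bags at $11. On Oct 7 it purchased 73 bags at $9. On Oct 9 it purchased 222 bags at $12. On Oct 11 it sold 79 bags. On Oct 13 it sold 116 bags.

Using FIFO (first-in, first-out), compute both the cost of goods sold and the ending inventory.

COGS = $2,145; ending inventory = $4,036

Oct 11, 79 sold [FIFO — oldest first]: 79 @ $11 = $869
Oct 13, 116 sold [FIFO — oldest first]: 116 @ $11 = $1,276
Total COGS = $869 + $1,276 = $2,145
Ending inventory: 65 @ $11 + 73 @ $9 + 222 @ $12 = $4,036
Check: goods available $6,181 = COGS $2,145 + ending $4,036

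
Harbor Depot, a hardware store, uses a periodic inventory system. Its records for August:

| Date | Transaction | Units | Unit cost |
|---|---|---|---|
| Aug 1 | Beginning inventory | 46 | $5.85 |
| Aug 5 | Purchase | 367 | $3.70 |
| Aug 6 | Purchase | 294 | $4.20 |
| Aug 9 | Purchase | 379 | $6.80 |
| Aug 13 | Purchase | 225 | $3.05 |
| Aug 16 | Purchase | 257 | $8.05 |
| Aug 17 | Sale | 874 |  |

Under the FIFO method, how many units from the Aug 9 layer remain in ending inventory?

212

Aug 17, 874 sold [FIFO — oldest first]: 46 @ $5.85 + 367 @ $3.70 + 294 @ $4.20 + 167 @ $6.80 = $3,997.40
Ending inventory: 212 @ $6.80 + 225 @ $3.05 + 257 @ $8.05 = $4,196.70
Check: goods available $8,194.10 = COGS $3,997.40 + ending $4,196.70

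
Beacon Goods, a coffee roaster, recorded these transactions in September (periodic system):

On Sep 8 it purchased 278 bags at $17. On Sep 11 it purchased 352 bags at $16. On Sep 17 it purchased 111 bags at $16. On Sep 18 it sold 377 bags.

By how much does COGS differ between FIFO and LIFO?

FIFO COGS: 278 @ $17 + 99 @ $16 = $6,310
LIFO COGS: 111 @ $16 + 266 @ $16 = $6,032
Difference = |$6,310 − $6,032| = $278

$278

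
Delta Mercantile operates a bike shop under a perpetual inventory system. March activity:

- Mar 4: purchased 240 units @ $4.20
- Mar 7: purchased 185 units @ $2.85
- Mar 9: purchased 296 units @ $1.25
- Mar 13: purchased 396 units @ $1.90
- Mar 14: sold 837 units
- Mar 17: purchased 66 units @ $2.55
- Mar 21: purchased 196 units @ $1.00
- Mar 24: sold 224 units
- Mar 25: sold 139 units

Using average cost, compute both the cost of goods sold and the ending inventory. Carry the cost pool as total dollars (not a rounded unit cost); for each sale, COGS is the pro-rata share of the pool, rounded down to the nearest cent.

After Mar 4: 240 on hand, pool $1,008.00 (≈ $4.2000 each)
After Mar 7: 425 on hand, pool $1,535.25 (≈ $3.6124 each)
After Mar 9: 721 on hand, pool $1,905.25 (≈ $2.6425 each)
After Mar 13: 1117 on hand, pool $2,657.65 (≈ $2.3793 each)
Mar 14, sell 837: 837/1117 × $2,657.65 → $1,991.45
After Mar 17: 346 on hand, pool $834.50 (≈ $2.4118 each)
After Mar 21: 542 on hand, pool $1,030.50 (≈ $1.9013 each)
Mar 24, sell 224: 224/542 × $1,030.50 → $425.88
Mar 25, sell 139: 139/318 × $604.62 → $264.28
Total COGS = $1,991.45 + $425.88 + $264.28 = $2,681.61
Ending inventory (cost pool remaining) = $340.34
Check: goods available $3,021.95 = COGS $2,681.61 + ending $340.34

COGS = $2,681.61; ending inventory = $340.34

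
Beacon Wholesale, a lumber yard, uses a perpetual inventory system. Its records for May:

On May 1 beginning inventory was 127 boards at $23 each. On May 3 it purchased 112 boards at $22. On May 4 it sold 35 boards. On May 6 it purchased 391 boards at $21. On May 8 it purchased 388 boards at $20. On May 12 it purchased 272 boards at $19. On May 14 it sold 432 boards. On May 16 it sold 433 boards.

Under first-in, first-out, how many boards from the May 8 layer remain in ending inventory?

118

May 4, 35 sold [FIFO — oldest first]: 35 @ $23 = $805
May 14, 432 sold [FIFO — oldest first]: 92 @ $23 + 112 @ $22 + 228 @ $21 = $9,368
May 16, 433 sold [FIFO — oldest first]: 163 @ $21 + 270 @ $20 = $8,823
Total COGS = $805 + $9,368 + $8,823 = $18,996
Ending inventory: 118 @ $20 + 272 @ $19 = $7,528
Check: goods available $26,524 = COGS $18,996 + ending $7,528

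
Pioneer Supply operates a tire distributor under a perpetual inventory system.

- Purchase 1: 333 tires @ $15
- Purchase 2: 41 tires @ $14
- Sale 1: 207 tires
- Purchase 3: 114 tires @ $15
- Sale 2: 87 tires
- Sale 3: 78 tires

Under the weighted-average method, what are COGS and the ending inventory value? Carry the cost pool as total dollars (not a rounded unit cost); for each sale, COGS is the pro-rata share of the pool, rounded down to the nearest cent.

COGS = $5,546.55; ending inventory = $1,732.45

After Purchase 1: 333 on hand, pool $4,995.00 (≈ $15.0000 each)
After Purchase 2: 374 on hand, pool $5,569.00 (≈ $14.8904 each)
Sale 1, sell 207: 207/374 × $5,569.00 → $3,082.30
After Purchase 3: 281 on hand, pool $4,196.70 (≈ $14.9349 each)
Sale 2, sell 87: 87/281 × $4,196.70 → $1,299.33
Sale 3, sell 78: 78/194 × $2,897.37 → $1,164.92
Total COGS = $3,082.30 + $1,299.33 + $1,164.92 = $5,546.55
Ending inventory (cost pool remaining) = $1,732.45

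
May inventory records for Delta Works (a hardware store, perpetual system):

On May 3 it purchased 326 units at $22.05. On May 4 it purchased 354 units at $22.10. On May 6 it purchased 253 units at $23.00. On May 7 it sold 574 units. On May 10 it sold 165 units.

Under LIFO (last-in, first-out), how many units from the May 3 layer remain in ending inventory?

194

May 7, 574 sold [LIFO — newest first]: 253 @ $23.00 + 321 @ $22.10 = $12,913.10
May 10, 165 sold [LIFO — newest first]: 33 @ $22.10 + 132 @ $22.05 = $3,639.90
Total COGS = $12,913.10 + $3,639.90 = $16,553.00
Ending inventory: 194 @ $22.05 = $4,277.70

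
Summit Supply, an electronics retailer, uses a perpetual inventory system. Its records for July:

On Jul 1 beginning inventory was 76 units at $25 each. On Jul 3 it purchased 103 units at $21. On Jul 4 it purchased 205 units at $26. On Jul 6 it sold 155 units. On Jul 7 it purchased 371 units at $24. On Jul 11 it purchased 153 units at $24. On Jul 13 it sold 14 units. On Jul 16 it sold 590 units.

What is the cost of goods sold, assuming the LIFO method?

COGS = $18,536

Jul 6, 155 sold [LIFO — newest first]: 155 @ $26 = $4,030
Jul 13, 14 sold [LIFO — newest first]: 14 @ $24 = $336
Jul 16, 590 sold [LIFO — newest first]: 139 @ $24 + 371 @ $24 + 50 @ $26 + 30 @ $21 = $14,170
Total COGS = $4,030 + $336 + $14,170 = $18,536
Ending inventory: 76 @ $25 + 73 @ $21 = $3,433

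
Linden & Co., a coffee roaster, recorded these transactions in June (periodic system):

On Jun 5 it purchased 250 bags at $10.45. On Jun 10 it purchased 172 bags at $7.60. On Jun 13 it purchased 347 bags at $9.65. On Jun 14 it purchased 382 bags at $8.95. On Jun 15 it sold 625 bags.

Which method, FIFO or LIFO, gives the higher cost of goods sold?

FIFO

FIFO COGS: 250 @ $10.45 + 172 @ $7.60 + 203 @ $9.65 = $5,878.65
LIFO COGS: 382 @ $8.95 + 243 @ $9.65 = $5,763.85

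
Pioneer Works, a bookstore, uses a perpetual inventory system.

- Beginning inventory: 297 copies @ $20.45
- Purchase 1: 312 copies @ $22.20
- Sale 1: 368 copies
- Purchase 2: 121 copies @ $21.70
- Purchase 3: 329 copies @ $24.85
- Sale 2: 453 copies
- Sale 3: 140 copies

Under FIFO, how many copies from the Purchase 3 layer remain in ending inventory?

98

Sale 1 (368) [FIFO — oldest first]: 297 @ $20.45 + 71 @ $22.20 = $7,649.85
Sale 2 (453) [FIFO — oldest first]: 241 @ $22.20 + 121 @ $21.70 + 91 @ $24.85 = $10,237.25
Sale 3 (140) [FIFO — oldest first]: 140 @ $24.85 = $3,479.00
Total COGS = $7,649.85 + $10,237.25 + $3,479.00 = $21,366.10
Ending inventory: 98 @ $24.85 = $2,435.30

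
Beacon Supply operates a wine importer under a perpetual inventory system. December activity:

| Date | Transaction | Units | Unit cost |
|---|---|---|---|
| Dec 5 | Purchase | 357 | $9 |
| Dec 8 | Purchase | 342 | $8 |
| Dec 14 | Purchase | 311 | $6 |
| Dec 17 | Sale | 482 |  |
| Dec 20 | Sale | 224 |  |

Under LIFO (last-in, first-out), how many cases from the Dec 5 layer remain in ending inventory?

Dec 17, 482 sold [LIFO — newest first]: 311 @ $6 + 171 @ $8 = $3,234
Dec 20, 224 sold [LIFO — newest first]: 171 @ $8 + 53 @ $9 = $1,845
Total COGS = $3,234 + $1,845 = $5,079
Ending inventory: 304 @ $9 = $2,736
Check: goods available $7,815 = COGS $5,079 + ending $2,736

304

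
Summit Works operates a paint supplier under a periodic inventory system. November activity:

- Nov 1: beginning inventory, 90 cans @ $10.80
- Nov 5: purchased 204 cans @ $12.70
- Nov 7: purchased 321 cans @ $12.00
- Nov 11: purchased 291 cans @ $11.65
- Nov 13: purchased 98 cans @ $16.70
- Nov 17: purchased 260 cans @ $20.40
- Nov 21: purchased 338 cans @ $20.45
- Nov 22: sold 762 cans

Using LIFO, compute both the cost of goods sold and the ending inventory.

COGS = $14,621.60; ending inventory = $10,036.05

Nov 22, 762 sold [LIFO — newest first]: 338 @ $20.45 + 260 @ $20.40 + 98 @ $16.70 + 66 @ $11.65 = $14,621.60
Ending inventory: 90 @ $10.80 + 204 @ $12.70 + 321 @ $12.00 + 225 @ $11.65 = $10,036.05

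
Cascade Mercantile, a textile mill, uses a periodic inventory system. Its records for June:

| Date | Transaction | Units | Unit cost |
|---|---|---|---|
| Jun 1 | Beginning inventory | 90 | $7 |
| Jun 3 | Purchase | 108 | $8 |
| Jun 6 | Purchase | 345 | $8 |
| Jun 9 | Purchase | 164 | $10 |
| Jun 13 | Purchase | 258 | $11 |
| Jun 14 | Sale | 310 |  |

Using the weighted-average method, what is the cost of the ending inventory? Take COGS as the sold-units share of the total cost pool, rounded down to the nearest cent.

Jun 14, sell 310: 310/965 × $8,732.00 → $2,805.09
Ending inventory (cost pool remaining) = $5,926.91
Check: goods available $8,732.00 = COGS $2,805.09 + ending $5,926.91

Ending inventory = $5,926.91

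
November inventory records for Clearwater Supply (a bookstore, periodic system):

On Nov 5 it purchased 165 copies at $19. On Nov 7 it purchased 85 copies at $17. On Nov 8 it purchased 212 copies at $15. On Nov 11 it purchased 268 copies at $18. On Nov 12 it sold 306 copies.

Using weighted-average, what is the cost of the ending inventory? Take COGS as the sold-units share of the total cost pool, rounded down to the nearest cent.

Ending inventory = $7,309.07

Nov 12, sell 306: 306/730 × $12,584.00 → $5,274.93
Ending inventory (cost pool remaining) = $7,309.07
Check: goods available $12,584.00 = COGS $5,274.93 + ending $7,309.07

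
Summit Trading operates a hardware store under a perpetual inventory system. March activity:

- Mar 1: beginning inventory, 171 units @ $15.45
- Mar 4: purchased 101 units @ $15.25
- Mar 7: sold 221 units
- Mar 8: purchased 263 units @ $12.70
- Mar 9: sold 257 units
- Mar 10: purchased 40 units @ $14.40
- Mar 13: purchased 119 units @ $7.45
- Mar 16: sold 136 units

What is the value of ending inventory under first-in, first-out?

Ending inventory = $596.00

Mar 7, 221 sold [FIFO — oldest first]: 171 @ $15.45 + 50 @ $15.25 = $3,404.45
Mar 9, 257 sold [FIFO — oldest first]: 51 @ $15.25 + 206 @ $12.70 = $3,393.95
Mar 16, 136 sold [FIFO — oldest first]: 57 @ $12.70 + 40 @ $14.40 + 39 @ $7.45 = $1,590.45
Total COGS = $3,404.45 + $3,393.95 + $1,590.45 = $8,388.85
Ending inventory: 80 @ $7.45 = $596.00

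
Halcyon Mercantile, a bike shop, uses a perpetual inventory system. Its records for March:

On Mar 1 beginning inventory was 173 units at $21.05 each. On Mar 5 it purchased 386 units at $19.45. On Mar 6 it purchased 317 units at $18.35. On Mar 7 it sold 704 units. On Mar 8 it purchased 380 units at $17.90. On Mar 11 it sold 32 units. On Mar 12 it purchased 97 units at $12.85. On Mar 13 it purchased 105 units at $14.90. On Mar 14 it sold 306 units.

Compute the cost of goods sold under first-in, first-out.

COGS = $19,937.70

Mar 7, 704 sold [FIFO — oldest first]: 173 @ $21.05 + 386 @ $19.45 + 145 @ $18.35 = $13,810.10
Mar 11, 32 sold [FIFO — oldest first]: 32 @ $18.35 = $587.20
Mar 14, 306 sold [FIFO — oldest first]: 140 @ $18.35 + 166 @ $17.90 = $5,540.40
Total COGS = $13,810.10 + $587.20 + $5,540.40 = $19,937.70
Ending inventory: 214 @ $17.90 + 97 @ $12.85 + 105 @ $14.90 = $6,641.55
Check: goods available $26,579.25 = COGS $19,937.70 + ending $6,641.55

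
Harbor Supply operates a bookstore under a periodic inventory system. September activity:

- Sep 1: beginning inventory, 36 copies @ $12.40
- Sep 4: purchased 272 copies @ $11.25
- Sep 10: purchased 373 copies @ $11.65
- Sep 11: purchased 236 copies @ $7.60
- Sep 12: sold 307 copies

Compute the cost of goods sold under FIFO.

COGS = $3,495.15

Sep 12, 307 sold [FIFO — oldest first]: 36 @ $12.40 + 271 @ $11.25 = $3,495.15
Ending inventory: 1 @ $11.25 + 373 @ $11.65 + 236 @ $7.60 = $6,150.30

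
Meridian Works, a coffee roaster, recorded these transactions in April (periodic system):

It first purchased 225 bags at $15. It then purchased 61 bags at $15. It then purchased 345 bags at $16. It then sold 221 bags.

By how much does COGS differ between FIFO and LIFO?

$221

FIFO COGS: 221 @ $15 = $3,315
LIFO COGS: 221 @ $16 = $3,536
Difference = |$3,315 − $3,536| = $221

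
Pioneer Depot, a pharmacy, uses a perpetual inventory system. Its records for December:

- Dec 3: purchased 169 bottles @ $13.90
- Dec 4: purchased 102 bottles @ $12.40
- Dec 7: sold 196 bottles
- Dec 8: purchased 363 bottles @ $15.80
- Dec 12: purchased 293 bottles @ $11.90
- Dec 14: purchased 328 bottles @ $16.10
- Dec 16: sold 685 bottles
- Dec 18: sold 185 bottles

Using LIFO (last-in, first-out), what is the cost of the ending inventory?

Ending inventory = $2,843.70

Dec 7, 196 sold [LIFO — newest first]: 102 @ $12.40 + 94 @ $13.90 = $2,571.40
Dec 16, 685 sold [LIFO — newest first]: 328 @ $16.10 + 293 @ $11.90 + 64 @ $15.80 = $9,778.70
Dec 18, 185 sold [LIFO — newest first]: 185 @ $15.80 = $2,923.00
Total COGS = $2,571.40 + $9,778.70 + $2,923.00 = $15,273.10
Ending inventory: 75 @ $13.90 + 114 @ $15.80 = $2,843.70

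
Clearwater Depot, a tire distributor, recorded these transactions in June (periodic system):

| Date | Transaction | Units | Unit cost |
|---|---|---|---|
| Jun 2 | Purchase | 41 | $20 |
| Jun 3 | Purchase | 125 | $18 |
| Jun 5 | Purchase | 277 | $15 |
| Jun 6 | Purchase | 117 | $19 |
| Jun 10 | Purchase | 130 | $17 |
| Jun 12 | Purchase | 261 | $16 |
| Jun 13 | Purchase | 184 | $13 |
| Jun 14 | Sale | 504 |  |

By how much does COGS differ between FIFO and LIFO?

$813

FIFO COGS: 41 @ $20 + 125 @ $18 + 277 @ $15 + 61 @ $19 = $8,384
LIFO COGS: 184 @ $13 + 261 @ $16 + 59 @ $17 = $7,571
Difference = |$8,384 − $7,571| = $813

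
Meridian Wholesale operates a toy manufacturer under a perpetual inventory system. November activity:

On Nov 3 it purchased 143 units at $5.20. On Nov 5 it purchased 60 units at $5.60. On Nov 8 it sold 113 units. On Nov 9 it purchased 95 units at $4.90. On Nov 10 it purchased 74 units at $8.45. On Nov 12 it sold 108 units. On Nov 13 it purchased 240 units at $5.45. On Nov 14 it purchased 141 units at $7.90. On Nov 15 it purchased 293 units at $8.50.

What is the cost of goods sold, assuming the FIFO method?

COGS = $1,167.80

Nov 8, 113 sold [FIFO — oldest first]: 113 @ $5.20 = $587.60
Nov 12, 108 sold [FIFO — oldest first]: 30 @ $5.20 + 60 @ $5.60 + 18 @ $4.90 = $580.20
Total COGS = $587.60 + $580.20 = $1,167.80
Ending inventory: 77 @ $4.90 + 74 @ $8.45 + 240 @ $5.45 + 141 @ $7.90 + 293 @ $8.50 = $5,915.00
Check: goods available $7,082.80 = COGS $1,167.80 + ending $5,915.00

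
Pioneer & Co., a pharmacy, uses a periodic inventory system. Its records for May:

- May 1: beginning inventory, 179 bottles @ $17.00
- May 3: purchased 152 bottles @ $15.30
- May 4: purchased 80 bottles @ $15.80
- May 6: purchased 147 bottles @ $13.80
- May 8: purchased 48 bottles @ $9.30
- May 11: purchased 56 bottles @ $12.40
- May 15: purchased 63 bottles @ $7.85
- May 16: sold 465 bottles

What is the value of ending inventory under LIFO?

May 16, 465 sold [LIFO — newest first]: 63 @ $7.85 + 56 @ $12.40 + 48 @ $9.30 + 147 @ $13.80 + 80 @ $15.80 + 71 @ $15.30 = $6,014.25
Ending inventory: 179 @ $17.00 + 81 @ $15.30 = $4,282.30

Ending inventory = $4,282.30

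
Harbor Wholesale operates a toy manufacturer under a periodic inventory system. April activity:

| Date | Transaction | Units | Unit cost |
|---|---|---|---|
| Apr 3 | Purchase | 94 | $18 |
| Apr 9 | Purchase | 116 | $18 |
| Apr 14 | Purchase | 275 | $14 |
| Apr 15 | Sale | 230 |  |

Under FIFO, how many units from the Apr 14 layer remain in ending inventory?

255

Apr 15, 230 sold [FIFO — oldest first]: 94 @ $18 + 116 @ $18 + 20 @ $14 = $4,060
Ending inventory: 255 @ $14 = $3,570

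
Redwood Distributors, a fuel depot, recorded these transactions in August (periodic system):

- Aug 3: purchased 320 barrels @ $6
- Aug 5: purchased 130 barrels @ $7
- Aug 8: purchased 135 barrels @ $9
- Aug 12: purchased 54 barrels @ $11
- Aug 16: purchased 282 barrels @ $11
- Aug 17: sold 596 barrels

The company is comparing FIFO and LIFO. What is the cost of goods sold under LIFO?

COGS = $5,786

FIFO COGS: 320 @ $6 + 130 @ $7 + 135 @ $9 + 11 @ $11 = $4,166
LIFO COGS: 282 @ $11 + 54 @ $11 + 135 @ $9 + 125 @ $7 = $5,786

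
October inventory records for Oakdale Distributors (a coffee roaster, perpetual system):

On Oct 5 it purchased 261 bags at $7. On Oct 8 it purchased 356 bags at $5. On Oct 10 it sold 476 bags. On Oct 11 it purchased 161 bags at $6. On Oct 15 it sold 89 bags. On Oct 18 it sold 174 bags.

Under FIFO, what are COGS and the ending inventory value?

COGS = $4,339; ending inventory = $234

Oct 10, 476 sold [FIFO — oldest first]: 261 @ $7 + 215 @ $5 = $2,902
Oct 15, 89 sold [FIFO — oldest first]: 89 @ $5 = $445
Oct 18, 174 sold [FIFO — oldest first]: 52 @ $5 + 122 @ $6 = $992
Total COGS = $2,902 + $445 + $992 = $4,339
Ending inventory: 39 @ $6 = $234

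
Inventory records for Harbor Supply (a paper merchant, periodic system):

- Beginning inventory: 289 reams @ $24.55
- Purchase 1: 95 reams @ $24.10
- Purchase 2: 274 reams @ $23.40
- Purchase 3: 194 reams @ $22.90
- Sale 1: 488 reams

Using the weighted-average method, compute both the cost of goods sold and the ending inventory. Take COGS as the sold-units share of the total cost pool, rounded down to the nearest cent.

Sale 1, sell 488: 488/852 × $20,238.65 → $11,592.09
Ending inventory (cost pool remaining) = $8,646.56
Check: goods available $20,238.65 = COGS $11,592.09 + ending $8,646.56

COGS = $11,592.09; ending inventory = $8,646.56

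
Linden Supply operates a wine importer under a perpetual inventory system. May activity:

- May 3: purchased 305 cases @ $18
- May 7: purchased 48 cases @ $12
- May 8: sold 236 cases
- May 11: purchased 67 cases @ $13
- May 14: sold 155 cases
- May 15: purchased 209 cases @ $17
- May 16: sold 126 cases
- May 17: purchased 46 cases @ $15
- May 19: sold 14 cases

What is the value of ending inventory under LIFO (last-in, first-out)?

Ending inventory = $2,413

May 8, 236 sold [LIFO — newest first]: 48 @ $12 + 188 @ $18 = $3,960
May 14, 155 sold [LIFO — newest first]: 67 @ $13 + 88 @ $18 = $2,455
May 16, 126 sold [LIFO — newest first]: 126 @ $17 = $2,142
May 19, 14 sold [LIFO — newest first]: 14 @ $15 = $210
Total COGS = $3,960 + $2,455 + $2,142 + $210 = $8,767
Ending inventory: 29 @ $18 + 83 @ $17 + 32 @ $15 = $2,413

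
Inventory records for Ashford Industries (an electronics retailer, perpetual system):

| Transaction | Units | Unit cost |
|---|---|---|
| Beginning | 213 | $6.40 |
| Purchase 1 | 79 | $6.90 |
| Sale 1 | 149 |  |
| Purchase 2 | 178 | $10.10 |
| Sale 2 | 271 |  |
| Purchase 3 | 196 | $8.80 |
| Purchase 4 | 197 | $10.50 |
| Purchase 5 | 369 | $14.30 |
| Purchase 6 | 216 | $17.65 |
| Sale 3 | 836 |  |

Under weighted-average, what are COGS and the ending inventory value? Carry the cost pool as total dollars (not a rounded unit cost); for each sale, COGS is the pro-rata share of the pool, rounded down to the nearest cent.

After Beginning: 213 on hand, pool $1,363.20 (≈ $6.4000 each)
After Purchase 1: 292 on hand, pool $1,908.30 (≈ $6.5353 each)
Sale 1, sell 149: 149/292 × $1,908.30 → $973.75
After Purchase 2: 321 on hand, pool $2,732.35 (≈ $8.5120 each)
Sale 2, sell 271: 271/321 × $2,732.35 → $2,306.75
After Purchase 3: 246 on hand, pool $2,150.40 (≈ $8.7415 each)
After Purchase 4: 443 on hand, pool $4,218.90 (≈ $9.5235 each)
After Purchase 5: 812 on hand, pool $9,495.60 (≈ $11.6941 each)
After Purchase 6: 1028 on hand, pool $13,308.00 (≈ $12.9455 each)
Sale 3, sell 836: 836/1028 × $13,308.00 → $10,822.45
Total COGS = $973.75 + $2,306.75 + $10,822.45 = $14,102.95
Ending inventory (cost pool remaining) = $2,485.55
Check: goods available $16,588.50 = COGS $14,102.95 + ending $2,485.55

COGS = $14,102.95; ending inventory = $2,485.55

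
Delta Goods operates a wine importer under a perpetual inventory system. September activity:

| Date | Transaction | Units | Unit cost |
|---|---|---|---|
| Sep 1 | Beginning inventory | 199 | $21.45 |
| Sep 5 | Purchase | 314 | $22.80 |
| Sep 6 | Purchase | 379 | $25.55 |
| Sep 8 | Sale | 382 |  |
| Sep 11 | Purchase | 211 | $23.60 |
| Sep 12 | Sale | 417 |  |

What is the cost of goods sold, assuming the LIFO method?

Sep 8, 382 sold [LIFO — newest first]: 379 @ $25.55 + 3 @ $22.80 = $9,751.85
Sep 12, 417 sold [LIFO — newest first]: 211 @ $23.60 + 206 @ $22.80 = $9,676.40
Total COGS = $9,751.85 + $9,676.40 = $19,428.25
Ending inventory: 199 @ $21.45 + 105 @ $22.80 = $6,662.55
Check: goods available $26,090.80 = COGS $19,428.25 + ending $6,662.55

COGS = $19,428.25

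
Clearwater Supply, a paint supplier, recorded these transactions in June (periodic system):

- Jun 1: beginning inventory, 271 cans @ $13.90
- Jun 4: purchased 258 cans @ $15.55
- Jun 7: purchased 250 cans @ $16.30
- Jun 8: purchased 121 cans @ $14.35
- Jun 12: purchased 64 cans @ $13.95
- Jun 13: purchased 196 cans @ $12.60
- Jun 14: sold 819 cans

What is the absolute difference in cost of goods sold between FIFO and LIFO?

$330.65

FIFO COGS: 271 @ $13.90 + 258 @ $15.55 + 250 @ $16.30 + 40 @ $14.35 = $12,427.80
LIFO COGS: 196 @ $12.60 + 64 @ $13.95 + 121 @ $14.35 + 250 @ $16.30 + 188 @ $15.55 = $12,097.15
Difference = |$12,427.80 − $12,097.15| = $330.65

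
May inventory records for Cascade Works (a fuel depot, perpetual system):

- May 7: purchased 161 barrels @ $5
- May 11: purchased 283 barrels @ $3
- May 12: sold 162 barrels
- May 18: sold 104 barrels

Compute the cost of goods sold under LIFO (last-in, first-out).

COGS = $798

May 12, 162 sold [LIFO — newest first]: 162 @ $3 = $486
May 18, 104 sold [LIFO — newest first]: 104 @ $3 = $312
Total COGS = $486 + $312 = $798
Ending inventory: 161 @ $5 + 17 @ $3 = $856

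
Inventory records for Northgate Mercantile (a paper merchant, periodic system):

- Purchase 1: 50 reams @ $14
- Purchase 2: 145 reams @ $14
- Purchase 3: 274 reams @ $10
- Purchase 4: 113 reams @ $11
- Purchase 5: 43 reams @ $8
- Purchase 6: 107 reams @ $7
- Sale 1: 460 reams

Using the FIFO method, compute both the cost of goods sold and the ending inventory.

COGS = $5,380; ending inventory = $2,426

Sale 1 (460) [FIFO — oldest first]: 50 @ $14 + 145 @ $14 + 265 @ $10 = $5,380
Ending inventory: 9 @ $10 + 113 @ $11 + 43 @ $8 + 107 @ $7 = $2,426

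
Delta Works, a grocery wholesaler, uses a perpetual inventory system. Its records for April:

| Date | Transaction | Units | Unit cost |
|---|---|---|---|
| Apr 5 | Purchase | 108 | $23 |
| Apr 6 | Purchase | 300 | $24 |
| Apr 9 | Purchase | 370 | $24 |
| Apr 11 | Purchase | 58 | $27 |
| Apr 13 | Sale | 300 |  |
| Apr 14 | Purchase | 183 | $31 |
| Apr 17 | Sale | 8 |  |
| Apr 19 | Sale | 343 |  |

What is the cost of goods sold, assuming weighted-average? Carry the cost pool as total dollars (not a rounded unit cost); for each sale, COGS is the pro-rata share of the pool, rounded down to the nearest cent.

COGS = $16,293.69

After Apr 5: 108 on hand, pool $2,484.00 (≈ $23.0000 each)
After Apr 6: 408 on hand, pool $9,684.00 (≈ $23.7353 each)
After Apr 9: 778 on hand, pool $18,564.00 (≈ $23.8612 each)
After Apr 11: 836 on hand, pool $20,130.00 (≈ $24.0789 each)
Apr 13, sell 300: 300/836 × $20,130.00 → $7,223.68
After Apr 14: 719 on hand, pool $18,579.32 (≈ $25.8405 each)
Apr 17, sell 8: 8/719 × $18,579.32 → $206.72
Apr 19, sell 343: 343/711 × $18,372.60 → $8,863.29
Total COGS = $7,223.68 + $206.72 + $8,863.29 = $16,293.69
Ending inventory (cost pool remaining) = $9,509.31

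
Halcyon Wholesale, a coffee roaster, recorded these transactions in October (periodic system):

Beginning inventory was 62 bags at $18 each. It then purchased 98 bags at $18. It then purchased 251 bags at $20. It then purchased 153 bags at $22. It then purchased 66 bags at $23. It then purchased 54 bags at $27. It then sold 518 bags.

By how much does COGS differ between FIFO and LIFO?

$988

FIFO COGS: 62 @ $18 + 98 @ $18 + 251 @ $20 + 107 @ $22 = $10,254
LIFO COGS: 54 @ $27 + 66 @ $23 + 153 @ $22 + 245 @ $20 = $11,242
Difference = |$10,254 − $11,242| = $988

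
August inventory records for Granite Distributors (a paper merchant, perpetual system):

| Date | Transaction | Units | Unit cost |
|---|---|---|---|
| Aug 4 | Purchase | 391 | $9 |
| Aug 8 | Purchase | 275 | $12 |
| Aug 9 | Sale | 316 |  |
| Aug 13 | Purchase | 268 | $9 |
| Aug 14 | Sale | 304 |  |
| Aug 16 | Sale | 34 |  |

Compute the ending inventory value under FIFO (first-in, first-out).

Ending inventory = $2,556

Aug 9, 316 sold [FIFO — oldest first]: 316 @ $9 = $2,844
Aug 14, 304 sold [FIFO — oldest first]: 75 @ $9 + 229 @ $12 = $3,423
Aug 16, 34 sold [FIFO — oldest first]: 34 @ $12 = $408
Total COGS = $2,844 + $3,423 + $408 = $6,675
Ending inventory: 12 @ $12 + 268 @ $9 = $2,556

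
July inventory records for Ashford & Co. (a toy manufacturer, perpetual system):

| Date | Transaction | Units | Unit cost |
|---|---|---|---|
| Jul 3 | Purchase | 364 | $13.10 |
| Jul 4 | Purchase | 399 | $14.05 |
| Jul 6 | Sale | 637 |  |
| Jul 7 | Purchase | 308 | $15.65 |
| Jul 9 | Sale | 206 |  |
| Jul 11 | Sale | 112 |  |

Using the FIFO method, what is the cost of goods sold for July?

Jul 6, 637 sold [FIFO — oldest first]: 364 @ $13.10 + 273 @ $14.05 = $8,604.05
Jul 9, 206 sold [FIFO — oldest first]: 126 @ $14.05 + 80 @ $15.65 = $3,022.30
Jul 11, 112 sold [FIFO — oldest first]: 112 @ $15.65 = $1,752.80
Total COGS = $8,604.05 + $3,022.30 + $1,752.80 = $13,379.15
Ending inventory: 116 @ $15.65 = $1,815.40

COGS = $13,379.15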